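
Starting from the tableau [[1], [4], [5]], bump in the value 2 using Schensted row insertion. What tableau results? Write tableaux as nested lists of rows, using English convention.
2 is larger than every entry of row 1, so it is appended to row 1. The new tableau is [[1, 2], [4], [5]].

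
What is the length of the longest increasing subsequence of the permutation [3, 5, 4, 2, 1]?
2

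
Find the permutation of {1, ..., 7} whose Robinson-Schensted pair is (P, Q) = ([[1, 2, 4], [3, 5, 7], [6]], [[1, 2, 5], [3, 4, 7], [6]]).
Reverse the RSK construction: for i from n down to 1, find the cell of Q containing i, remove the entry at that cell from P, and reverse-bump it up through P; the value ejected from row 1 is w(i).

Step i=7: Q has 7 at row 2, column 3; remove 7 from row 2 of P and reverse-bump: 7 enters row 1 and ejects 4. So w(7) = 4. P is now [[1, 2, 7], [3, 5], [6]].
Step i=6: Q has 6 at row 3, column 1; remove 6 from row 3 of P and reverse-bump: 6 enters row 2 and ejects 5; 5 enters row 1 and ejects 2. So w(6) = 2. P is now [[1, 5, 7], [3, 6]].
Step i=5: Q has 5 at row 1, column 3; remove that cell from P, ejecting 7. So w(5) = 7. P is now [[1, 5], [3, 6]].
Step i=4: Q has 4 at row 2, column 2; remove 6 from row 2 of P and reverse-bump: 6 enters row 1 and ejects 5. So w(4) = 5. P is now [[1, 6], [3]].
Step i=3: Q has 3 at row 2, column 1; remove 3 from row 2 of P and reverse-bump: 3 enters row 1 and ejects 1. So w(3) = 1. P is now [[3, 6]].
Step i=2: Q has 2 at row 1, column 2; remove that cell from P, ejecting 6. So w(2) = 6. P is now [[3]].
Step i=1: Q has 1 at row 1, column 1; remove that cell from P, ejecting 3. So w(1) = 3. P is now [].

So w = 3 6 1 5 7 2 4.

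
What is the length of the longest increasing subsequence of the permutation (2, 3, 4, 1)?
3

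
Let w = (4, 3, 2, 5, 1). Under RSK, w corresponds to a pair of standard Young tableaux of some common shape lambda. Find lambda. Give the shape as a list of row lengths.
Row-insert each entry into an empty tableau.

After inserting 4: P = [[4]].
After inserting 3: P = [[3], [4]].
After inserting 2: P = [[2], [3], [4]].
After inserting 5: P = [[2, 5], [3], [4]].
After inserting 1: P = [[1, 5], [2], [3], [4]].

The final insertion tableau P = [[1, 5], [2], [3], [4]] has shape [2, 1, 1, 1].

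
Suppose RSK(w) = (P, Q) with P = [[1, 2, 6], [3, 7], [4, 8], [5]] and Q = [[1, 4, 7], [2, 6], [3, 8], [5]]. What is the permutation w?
5 4 3 8 1 2 7 6

Reverse the RSK construction: for i from n down to 1, find the cell of Q containing i, remove the entry at that cell from P, and reverse-bump it up through P; the value ejected from row 1 is w(i).

Step i=8: Q has 8 at row 3, column 2; remove 8 from row 3 of P and reverse-bump: 8 enters row 2 and ejects 7; 7 enters row 1 and ejects 6. So w(8) = 6. P is now [[1, 2, 7], [3, 8], [4], [5]].
Step i=7: Q has 7 at row 1, column 3; remove that cell from P, ejecting 7. So w(7) = 7. P is now [[1, 2], [3, 8], [4], [5]].
Step i=6: Q has 6 at row 2, column 2; remove 8 from row 2 of P and reverse-bump: 8 enters row 1 and ejects 2. So w(6) = 2. P is now [[1, 8], [3], [4], [5]].
Step i=5: Q has 5 at row 4, column 1; remove 5 from row 4 of P and reverse-bump: 5 enters row 3 and ejects 4; 4 enters row 2 and ejects 3; 3 enters row 1 and ejects 1. So w(5) = 1. P is now [[3, 8], [4], [5]].
Step i=4: Q has 4 at row 1, column 2; remove that cell from P, ejecting 8. So w(4) = 8. P is now [[3], [4], [5]].
Step i=3: Q has 3 at row 3, column 1; remove 5 from row 3 of P and reverse-bump: 5 enters row 2 and ejects 4; 4 enters row 1 and ejects 3. So w(3) = 3. P is now [[4], [5]].
Step i=2: Q has 2 at row 2, column 1; remove 5 from row 2 of P and reverse-bump: 5 enters row 1 and ejects 4. So w(2) = 4. P is now [[5]].
Step i=1: Q has 1 at row 1, column 1; remove that cell from P, ejecting 5. So w(1) = 5. P is now [].

So w = 5 4 3 8 1 2 7 6.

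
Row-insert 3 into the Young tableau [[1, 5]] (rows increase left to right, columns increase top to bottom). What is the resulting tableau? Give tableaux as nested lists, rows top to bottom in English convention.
In row 1, 3 replaces 5 (the leftmost entry greater than 3); 5 is bumped to row 2. 5 starts a new row 2. The new tableau is [[1, 3], [5]].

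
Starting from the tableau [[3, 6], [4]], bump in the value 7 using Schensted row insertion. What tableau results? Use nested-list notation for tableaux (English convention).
7 is larger than every entry of row 1, so it is appended to row 1. The new tableau is [[3, 6, 7], [4]].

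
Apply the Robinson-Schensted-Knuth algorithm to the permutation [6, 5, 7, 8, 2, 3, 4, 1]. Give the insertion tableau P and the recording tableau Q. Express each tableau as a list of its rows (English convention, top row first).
P = [[1, 3, 4], [2, 7, 8], [5], [6]], Q = [[1, 3, 4], [2, 6, 7], [5], [8]]

Insert each entry of the permutation into P by Schensted row insertion, recording in Q the position of each new cell.

After inserting 6: P = [[6]].
After inserting 5: P = [[5], [6]].
After inserting 7: P = [[5, 7], [6]].
After inserting 8: P = [[5, 7, 8], [6]].
After inserting 2: P = [[2, 7, 8], [5], [6]].
After inserting 3: P = [[2, 3, 8], [5, 7], [6]].
After inserting 4: P = [[2, 3, 4], [5, 7, 8], [6]].
After inserting 1: P = [[1, 3, 4], [2, 7, 8], [5], [6]].

So P = [[1, 3, 4], [2, 7, 8], [5], [6]], Q = [[1, 3, 4], [2, 6, 7], [5], [8]].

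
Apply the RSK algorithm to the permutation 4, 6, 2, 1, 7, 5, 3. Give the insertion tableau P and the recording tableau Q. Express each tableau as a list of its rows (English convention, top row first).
Insert each entry of the permutation into P by Schensted row insertion, recording in Q the position of each new cell.

Insert 4: appended to row 1. P = [[4]].
Insert 6: appended to row 1. P = [[4, 6]].
Insert 2: 2 bumps 4 from row 1; 4 starts row 2. P = [[2, 6], [4]].
Insert 1: 1 bumps 2 from row 1; 2 bumps 4 from row 2; 4 starts row 3. P = [[1, 6], [2], [4]].
Insert 7: appended to row 1. P = [[1, 6, 7], [2], [4]].
Insert 5: 5 bumps 6 from row 1; 6 appends to row 2. P = [[1, 5, 7], [2, 6], [4]].
Insert 3: 3 bumps 5 from row 1; 5 bumps 6 from row 2; 6 appends to row 3. P = [[1, 3, 7], [2, 5], [4, 6]].

So P = [[1, 3, 7], [2, 5], [4, 6]], Q = [[1, 2, 5], [3, 6], [4, 7]].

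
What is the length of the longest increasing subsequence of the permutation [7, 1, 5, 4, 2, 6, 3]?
3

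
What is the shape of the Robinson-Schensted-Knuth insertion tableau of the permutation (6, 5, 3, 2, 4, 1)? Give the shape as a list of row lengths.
[2, 1, 1, 1, 1]

Row-insert each entry into an empty tableau.

After inserting 6: P = [[6]].
After inserting 5: P = [[5], [6]].
After inserting 3: P = [[3], [5], [6]].
After inserting 2: P = [[2], [3], [5], [6]].
After inserting 4: P = [[2, 4], [3], [5], [6]].
After inserting 1: P = [[1, 4], [2], [3], [5], [6]].

The final insertion tableau P = [[1, 4], [2], [3], [5], [6]] has shape [2, 1, 1, 1, 1].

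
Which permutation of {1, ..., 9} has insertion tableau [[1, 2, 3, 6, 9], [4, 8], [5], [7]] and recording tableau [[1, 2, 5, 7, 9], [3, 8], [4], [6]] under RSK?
Reverse the RSK construction: for i from n down to 1, find the cell of Q containing i, remove the entry at that cell from P, and reverse-bump it up through P; the value ejected from row 1 is w(i).

Step i=9: Q has 9 at row 1, column 5; remove that cell from P, ejecting 9. So w(9) = 9. P is now [[1, 2, 3, 6], [4, 8], [5], [7]].
Step i=8: Q has 8 at row 2, column 2; remove 8 from row 2 of P and reverse-bump: 8 enters row 1 and ejects 6. So w(8) = 6. P is now [[1, 2, 3, 8], [4], [5], [7]].
Step i=7: Q has 7 at row 1, column 4; remove that cell from P, ejecting 8. So w(7) = 8. P is now [[1, 2, 3], [4], [5], [7]].
Step i=6: Q has 6 at row 4, column 1; remove 7 from row 4 of P and reverse-bump: 7 enters row 3 and ejects 5; 5 enters row 2 and ejects 4; 4 enters row 1 and ejects 3. So w(6) = 3. P is now [[1, 2, 4], [5], [7]].
Step i=5: Q has 5 at row 1, column 3; remove that cell from P, ejecting 4. So w(5) = 4. P is now [[1, 2], [5], [7]].
Step i=4: Q has 4 at row 3, column 1; remove 7 from row 3 of P and reverse-bump: 7 enters row 2 and ejects 5; 5 enters row 1 and ejects 2. So w(4) = 2. P is now [[1, 5], [7]].
Step i=3: Q has 3 at row 2, column 1; remove 7 from row 2 of P and reverse-bump: 7 enters row 1 and ejects 5. So w(3) = 5. P is now [[1, 7]].
Step i=2: Q has 2 at row 1, column 2; remove that cell from P, ejecting 7. So w(2) = 7. P is now [[1]].
Step i=1: Q has 1 at row 1, column 1; remove that cell from P, ejecting 1. So w(1) = 1. P is now [].

So w = 1 7 5 2 4 3 8 6 9.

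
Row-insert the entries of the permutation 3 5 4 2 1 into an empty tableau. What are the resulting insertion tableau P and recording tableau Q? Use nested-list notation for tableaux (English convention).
Insert each entry of the permutation into P by Schensted row insertion, recording in Q the position of each new cell.

Insert 3: appended to row 1. P = [[3]], Q = [[1]].
Insert 5: appended to row 1. P = [[3, 5]], Q = [[1, 2]].
Insert 4: 4 bumps 5 from row 1; 5 starts row 2. P = [[3, 4], [5]], Q = [[1, 2], [3]].
Insert 2: 2 bumps 3 from row 1; 3 bumps 5 from row 2; 5 starts row 3. P = [[2, 4], [3], [5]], Q = [[1, 2], [3], [4]].
Insert 1: 1 bumps 2 from row 1; 2 bumps 3 from row 2; 3 bumps 5 from row 3; 5 starts row 4. P = [[1, 4], [2], [3], [5]], Q = [[1, 2], [3], [4], [5]].

So P = [[1, 4], [2], [3], [5]], Q = [[1, 2], [3], [4], [5]].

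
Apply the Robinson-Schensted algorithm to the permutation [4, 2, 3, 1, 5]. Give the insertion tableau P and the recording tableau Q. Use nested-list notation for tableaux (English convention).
Insert each entry of the permutation into P by Schensted row insertion, recording in Q the position of each new cell.

After inserting 4: P = [[4]].
After inserting 2: P = [[2], [4]].
After inserting 3: P = [[2, 3], [4]].
After inserting 1: P = [[1, 3], [2], [4]].
After inserting 5: P = [[1, 3, 5], [2], [4]].

So P = [[1, 3, 5], [2], [4]], Q = [[1, 3, 5], [2], [4]].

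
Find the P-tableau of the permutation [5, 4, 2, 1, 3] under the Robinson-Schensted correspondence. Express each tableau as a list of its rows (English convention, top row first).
P = [[1, 3], [2], [4], [5]]

Insert 5: appended to row 1. P = [[5]].
Insert 4: 4 bumps 5 from row 1; 5 starts row 2. P = [[4], [5]].
Insert 2: 2 bumps 4 from row 1; 4 bumps 5 from row 2; 5 starts row 3. P = [[2], [4], [5]].
Insert 1: 1 bumps 2 from row 1; 2 bumps 4 from row 2; 4 bumps 5 from row 3; 5 starts row 4. P = [[1], [2], [4], [5]].
Insert 3: appended to row 1. P = [[1, 3], [2], [4], [5]].

So P = [[1, 3], [2], [4], [5]].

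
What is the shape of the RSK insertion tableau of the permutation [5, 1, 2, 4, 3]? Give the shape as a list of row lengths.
RSK row insertion gives P = [[1, 2, 3], [4], [5]], which has shape [3, 1, 1].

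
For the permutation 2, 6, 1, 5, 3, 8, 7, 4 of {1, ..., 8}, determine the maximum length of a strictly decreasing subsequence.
3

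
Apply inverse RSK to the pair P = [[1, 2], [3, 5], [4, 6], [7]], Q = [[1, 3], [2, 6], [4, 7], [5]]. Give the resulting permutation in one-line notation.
7 4 6 3 1 5 2

Reverse the RSK construction: for i from n down to 1, find the cell of Q containing i, remove the entry at that cell from P, and reverse-bump it up through P; the value ejected from row 1 is w(i).

Step i=7: Q has 7 at row 3, column 2; remove 6 from row 3 of P and reverse-bump: 6 enters row 2 and ejects 5; 5 enters row 1 and ejects 2. So w(7) = 2. P is now [[1, 5], [3, 6], [4], [7]].
Step i=6: Q has 6 at row 2, column 2; remove 6 from row 2 of P and reverse-bump: 6 enters row 1 and ejects 5. So w(6) = 5. P is now [[1, 6], [3], [4], [7]].
Step i=5: Q has 5 at row 4, column 1; remove 7 from row 4 of P and reverse-bump: 7 enters row 3 and ejects 4; 4 enters row 2 and ejects 3; 3 enters row 1 and ejects 1. So w(5) = 1. P is now [[3, 6], [4], [7]].
Step i=4: Q has 4 at row 3, column 1; remove 7 from row 3 of P and reverse-bump: 7 enters row 2 and ejects 4; 4 enters row 1 and ejects 3. So w(4) = 3. P is now [[4, 6], [7]].
Step i=3: Q has 3 at row 1, column 2; remove that cell from P, ejecting 6. So w(3) = 6. P is now [[4], [7]].
Step i=2: Q has 2 at row 2, column 1; remove 7 from row 2 of P and reverse-bump: 7 enters row 1 and ejects 4. So w(2) = 4. P is now [[7]].
Step i=1: Q has 1 at row 1, column 1; remove that cell from P, ejecting 7. So w(1) = 7. P is now [].

So w = 7 4 6 3 1 5 2.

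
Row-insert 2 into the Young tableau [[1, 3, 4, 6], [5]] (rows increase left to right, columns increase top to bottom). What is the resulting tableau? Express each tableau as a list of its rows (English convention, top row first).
[[1, 2, 4, 6], [3], [5]]

In row 1, 2 replaces 3 (the leftmost entry greater than 2); 3 is bumped to row 2. In row 2, 3 replaces 5 (the leftmost entry greater than 3); 5 is bumped to row 3. 5 starts a new row 3. The new tableau is [[1, 2, 4, 6], [3], [5]].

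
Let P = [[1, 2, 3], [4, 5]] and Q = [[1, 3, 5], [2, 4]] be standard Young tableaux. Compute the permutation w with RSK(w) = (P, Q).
Reverse the RSK construction: for i from n down to 1, find the cell of Q containing i, remove the entry at that cell from P, and reverse-bump it up through P; the value ejected from row 1 is w(i).

Step i=5: Q has 5 at row 1, column 3; remove that cell from P, ejecting 3. So w(5) = 3. P is now [[1, 2], [4, 5]].
Step i=4: Q has 4 at row 2, column 2; remove 5 from row 2 of P and reverse-bump: 5 enters row 1 and ejects 2. So w(4) = 2. P is now [[1, 5], [4]].
Step i=3: Q has 3 at row 1, column 2; remove that cell from P, ejecting 5. So w(3) = 5. P is now [[1], [4]].
Step i=2: Q has 2 at row 2, column 1; remove 4 from row 2 of P and reverse-bump: 4 enters row 1 and ejects 1. So w(2) = 1. P is now [[4]].
Step i=1: Q has 1 at row 1, column 1; remove that cell from P, ejecting 4. So w(1) = 4. P is now [].

So w = 4 1 5 2 3.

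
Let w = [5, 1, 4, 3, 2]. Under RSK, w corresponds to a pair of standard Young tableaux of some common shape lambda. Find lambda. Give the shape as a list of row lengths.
[2, 1, 1, 1]

Row-insert each entry into an empty tableau.

After inserting 5: P = [[5]].
After inserting 1: P = [[1], [5]].
After inserting 4: P = [[1, 4], [5]].
After inserting 3: P = [[1, 3], [4], [5]].
After inserting 2: P = [[1, 2], [3], [4], [5]].

The final insertion tableau P = [[1, 2], [3], [4], [5]] has shape [2, 1, 1, 1].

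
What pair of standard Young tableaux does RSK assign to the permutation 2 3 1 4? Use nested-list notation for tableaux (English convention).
P = [[1, 3, 4], [2]], Q = [[1, 2, 4], [3]]

Insert each entry of the permutation into P by Schensted row insertion, recording in Q the position of each new cell.

Insert 2: appended to row 1. P = [[2]], Q = [[1]].
Insert 3: appended to row 1. P = [[2, 3]], Q = [[1, 2]].
Insert 1: 1 bumps 2 from row 1; 2 starts row 2. P = [[1, 3], [2]], Q = [[1, 2], [3]].
Insert 4: appended to row 1. P = [[1, 3, 4], [2]], Q = [[1, 2, 4], [3]].

So P = [[1, 3, 4], [2]], Q = [[1, 2, 4], [3]].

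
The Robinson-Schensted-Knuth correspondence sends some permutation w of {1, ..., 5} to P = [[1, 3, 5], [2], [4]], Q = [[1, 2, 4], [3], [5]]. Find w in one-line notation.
Reverse the RSK construction: for i from n down to 1, find the cell of Q containing i, remove the entry at that cell from P, and reverse-bump it up through P; the value ejected from row 1 is w(i).

Step i=5: Q has 5 at row 3, column 1; remove 4 from row 3 of P and reverse-bump: 4 enters row 2 and ejects 2; 2 enters row 1 and ejects 1. So w(5) = 1. P is now [[2, 3, 5], [4]].
Step i=4: Q has 4 at row 1, column 3; remove that cell from P, ejecting 5. So w(4) = 5. P is now [[2, 3], [4]].
Step i=3: Q has 3 at row 2, column 1; remove 4 from row 2 of P and reverse-bump: 4 enters row 1 and ejects 3. So w(3) = 3. P is now [[2, 4]].
Step i=2: Q has 2 at row 1, column 2; remove that cell from P, ejecting 4. So w(2) = 4. P is now [[2]].
Step i=1: Q has 1 at row 1, column 1; remove that cell from P, ejecting 2. So w(1) = 2. P is now [].

So w = 2 4 3 5 1.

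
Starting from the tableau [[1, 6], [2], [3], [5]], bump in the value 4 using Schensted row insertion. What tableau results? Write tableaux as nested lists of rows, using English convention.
[[1, 4], [2, 6], [3], [5]]

In row 1, 4 replaces 6 (the leftmost entry greater than 4); 6 is bumped to row 2. 6 is appended to row 2. The new tableau is [[1, 4], [2, 6], [3], [5]].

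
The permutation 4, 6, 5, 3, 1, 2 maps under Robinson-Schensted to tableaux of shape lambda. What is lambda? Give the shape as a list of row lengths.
[2, 2, 1, 1]

RSK row insertion gives P = [[1, 2], [3, 5], [4], [6]], which has shape [2, 2, 1, 1].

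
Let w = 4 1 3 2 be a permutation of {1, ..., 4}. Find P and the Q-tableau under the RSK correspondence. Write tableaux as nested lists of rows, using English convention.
Insert each entry of the permutation into P by Schensted row insertion, recording in Q the position of each new cell.

Insert 4: appended to row 1. P = [[4]].
Insert 1: 1 bumps 4 from row 1; 4 starts row 2. P = [[1], [4]].
Insert 3: appended to row 1. P = [[1, 3], [4]].
Insert 2: 2 bumps 3 from row 1; 3 bumps 4 from row 2; 4 starts row 3. P = [[1, 2], [3], [4]].

So P = [[1, 2], [3], [4]], Q = [[1, 3], [2], [4]].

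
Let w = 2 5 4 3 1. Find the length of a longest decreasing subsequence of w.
4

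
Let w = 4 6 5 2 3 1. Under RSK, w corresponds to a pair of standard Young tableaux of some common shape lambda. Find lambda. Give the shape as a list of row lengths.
RSK row insertion gives P = [[1, 3], [2, 5], [4], [6]], which has shape [2, 2, 1, 1].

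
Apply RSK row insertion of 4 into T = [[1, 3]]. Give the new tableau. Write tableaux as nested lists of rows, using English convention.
[[1, 3, 4]]

4 is larger than every entry of row 1, so it is appended to row 1. The new tableau is [[1, 3, 4]].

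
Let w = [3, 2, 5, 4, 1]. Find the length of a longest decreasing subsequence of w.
3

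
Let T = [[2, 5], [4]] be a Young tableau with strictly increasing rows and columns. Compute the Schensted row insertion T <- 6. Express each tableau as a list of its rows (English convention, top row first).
[[2, 5, 6], [4]]

6 is larger than every entry of row 1, so it is appended to row 1. The new tableau is [[2, 5, 6], [4]].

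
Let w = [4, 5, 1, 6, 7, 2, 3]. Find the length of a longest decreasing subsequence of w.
2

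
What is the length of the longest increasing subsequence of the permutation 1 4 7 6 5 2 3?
3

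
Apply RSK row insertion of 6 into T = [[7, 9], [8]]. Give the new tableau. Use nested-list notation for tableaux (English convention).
In row 1, 6 replaces 7 (the leftmost entry greater than 6); 7 is bumped to row 2. In row 2, 7 replaces 8 (the leftmost entry greater than 7); 8 is bumped to row 3. 8 starts a new row 3. The new tableau is [[6, 9], [7], [8]].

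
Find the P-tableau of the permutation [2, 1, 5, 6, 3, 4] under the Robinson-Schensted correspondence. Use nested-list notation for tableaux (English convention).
P = [[1, 3, 4], [2, 5, 6]]

Insert 2: appended to row 1. P = [[2]].
Insert 1: 1 bumps 2 from row 1; 2 starts row 2. P = [[1], [2]].
Insert 5: appended to row 1. P = [[1, 5], [2]].
Insert 6: appended to row 1. P = [[1, 5, 6], [2]].
Insert 3: 3 bumps 5 from row 1; 5 appends to row 2. P = [[1, 3, 6], [2, 5]].
Insert 4: 4 bumps 6 from row 1; 6 appends to row 2. P = [[1, 3, 4], [2, 5, 6]].

So P = [[1, 3, 4], [2, 5, 6]].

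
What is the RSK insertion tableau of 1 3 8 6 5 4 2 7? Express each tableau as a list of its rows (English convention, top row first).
P = [[1, 2, 4, 7], [3], [5], [6], [8]]

Insert 1: appended to row 1. P = [[1]].
Insert 3: appended to row 1. P = [[1, 3]].
Insert 8: appended to row 1. P = [[1, 3, 8]].
Insert 6: 6 bumps 8 from row 1; 8 starts row 2. P = [[1, 3, 6], [8]].
Insert 5: 5 bumps 6 from row 1; 6 bumps 8 from row 2; 8 starts row 3. P = [[1, 3, 5], [6], [8]].
Insert 4: 4 bumps 5 from row 1; 5 bumps 6 from row 2; 6 bumps 8 from row 3; 8 starts row 4. P = [[1, 3, 4], [5], [6], [8]].
Insert 2: 2 bumps 3 from row 1; 3 bumps 5 from row 2; 5 bumps 6 from row 3; 6 bumps 8 from row 4; 8 starts row 5. P = [[1, 2, 4], [3], [5], [6], [8]].
Insert 7: appended to row 1. P = [[1, 2, 4, 7], [3], [5], [6], [8]].

So P = [[1, 2, 4, 7], [3], [5], [6], [8]].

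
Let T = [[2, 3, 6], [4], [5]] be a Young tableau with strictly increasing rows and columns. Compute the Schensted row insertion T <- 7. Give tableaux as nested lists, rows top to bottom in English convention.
7 is larger than every entry of row 1, so it is appended to row 1. The new tableau is [[2, 3, 6, 7], [4], [5]].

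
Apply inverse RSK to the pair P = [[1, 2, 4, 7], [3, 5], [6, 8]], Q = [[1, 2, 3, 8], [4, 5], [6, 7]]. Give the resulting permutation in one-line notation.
1 6 8 3 5 2 4 7

Reverse the RSK construction: for i from n down to 1, find the cell of Q containing i, remove the entry at that cell from P, and reverse-bump it up through P; the value ejected from row 1 is w(i).

Step i=8: Q has 8 at row 1, column 4; remove that cell from P, ejecting 7. So w(8) = 7. P is now [[1, 2, 4], [3, 5], [6, 8]].
Step i=7: Q has 7 at row 3, column 2; remove 8 from row 3 of P and reverse-bump: 8 enters row 2 and ejects 5; 5 enters row 1 and ejects 4. So w(7) = 4. P is now [[1, 2, 5], [3, 8], [6]].
Step i=6: Q has 6 at row 3, column 1; remove 6 from row 3 of P and reverse-bump: 6 enters row 2 and ejects 3; 3 enters row 1 and ejects 2. So w(6) = 2. P is now [[1, 3, 5], [6, 8]].
Step i=5: Q has 5 at row 2, column 2; remove 8 from row 2 of P and reverse-bump: 8 enters row 1 and ejects 5. So w(5) = 5. P is now [[1, 3, 8], [6]].
Step i=4: Q has 4 at row 2, column 1; remove 6 from row 2 of P and reverse-bump: 6 enters row 1 and ejects 3. So w(4) = 3. P is now [[1, 6, 8]].
Step i=3: Q has 3 at row 1, column 3; remove that cell from P, ejecting 8. So w(3) = 8. P is now [[1, 6]].
Step i=2: Q has 2 at row 1, column 2; remove that cell from P, ejecting 6. So w(2) = 6. P is now [[1]].
Step i=1: Q has 1 at row 1, column 1; remove that cell from P, ejecting 1. So w(1) = 1. P is now [].

So w = 1 6 8 3 5 2 4 7.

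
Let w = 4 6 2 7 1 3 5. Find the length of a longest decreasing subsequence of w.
3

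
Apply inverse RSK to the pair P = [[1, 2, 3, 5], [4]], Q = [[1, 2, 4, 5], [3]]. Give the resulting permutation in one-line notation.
1 4 2 3 5

Reverse the RSK construction: for i from n down to 1, find the cell of Q containing i, remove the entry at that cell from P, and reverse-bump it up through P; the value ejected from row 1 is w(i).

Step i=5: Q has 5 at row 1, column 4; remove that cell from P, ejecting 5. So w(5) = 5. P is now [[1, 2, 3], [4]].
Step i=4: Q has 4 at row 1, column 3; remove that cell from P, ejecting 3. So w(4) = 3. P is now [[1, 2], [4]].
Step i=3: Q has 3 at row 2, column 1; remove 4 from row 2 of P and reverse-bump: 4 enters row 1 and ejects 2. So w(3) = 2. P is now [[1, 4]].
Step i=2: Q has 2 at row 1, column 2; remove that cell from P, ejecting 4. So w(2) = 4. P is now [[1]].
Step i=1: Q has 1 at row 1, column 1; remove that cell from P, ejecting 1. So w(1) = 1. P is now [].

So w = 1 4 2 3 5.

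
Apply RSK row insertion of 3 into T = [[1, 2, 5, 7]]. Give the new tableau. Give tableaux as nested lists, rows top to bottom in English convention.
In row 1, 3 replaces 5 (the leftmost entry greater than 3); 5 is bumped to row 2. 5 starts a new row 2. The new tableau is [[1, 2, 3, 7], [5]].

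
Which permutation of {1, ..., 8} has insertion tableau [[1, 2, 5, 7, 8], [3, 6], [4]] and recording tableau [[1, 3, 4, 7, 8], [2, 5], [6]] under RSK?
4 1 3 6 5 2 7 8

Reverse the RSK construction: for i from n down to 1, find the cell of Q containing i, remove the entry at that cell from P, and reverse-bump it up through P; the value ejected from row 1 is w(i).

Step i=8: Q has 8 at row 1, column 5; remove that cell from P, ejecting 8. So w(8) = 8. P is now [[1, 2, 5, 7], [3, 6], [4]].
Step i=7: Q has 7 at row 1, column 4; remove that cell from P, ejecting 7. So w(7) = 7. P is now [[1, 2, 5], [3, 6], [4]].
Step i=6: Q has 6 at row 3, column 1; remove 4 from row 3 of P and reverse-bump: 4 enters row 2 and ejects 3; 3 enters row 1 and ejects 2. So w(6) = 2. P is now [[1, 3, 5], [4, 6]].
Step i=5: Q has 5 at row 2, column 2; remove 6 from row 2 of P and reverse-bump: 6 enters row 1 and ejects 5. So w(5) = 5. P is now [[1, 3, 6], [4]].
Step i=4: Q has 4 at row 1, column 3; remove that cell from P, ejecting 6. So w(4) = 6. P is now [[1, 3], [4]].
Step i=3: Q has 3 at row 1, column 2; remove that cell from P, ejecting 3. So w(3) = 3. P is now [[1], [4]].
Step i=2: Q has 2 at row 2, column 1; remove 4 from row 2 of P and reverse-bump: 4 enters row 1 and ejects 1. So w(2) = 1. P is now [[4]].
Step i=1: Q has 1 at row 1, column 1; remove that cell from P, ejecting 4. So w(1) = 4. P is now [].

So w = 4 1 3 6 5 2 7 8.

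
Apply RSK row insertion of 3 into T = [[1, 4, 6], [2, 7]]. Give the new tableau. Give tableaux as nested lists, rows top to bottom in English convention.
[[1, 3, 6], [2, 4], [7]]

In row 1, 3 replaces 4 (the leftmost entry greater than 3); 4 is bumped to row 2. In row 2, 4 replaces 7 (the leftmost entry greater than 4); 7 is bumped to row 3. 7 starts a new row 3. The new tableau is [[1, 3, 6], [2, 4], [7]].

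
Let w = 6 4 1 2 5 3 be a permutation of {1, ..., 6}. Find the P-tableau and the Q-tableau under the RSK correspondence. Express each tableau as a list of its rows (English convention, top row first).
Insert each entry of the permutation into P by Schensted row insertion, recording in Q the position of each new cell.

Insert 6: appended to row 1. P = [[6]], Q = [[1]].
Insert 4: 4 bumps 6 from row 1; 6 starts row 2. P = [[4], [6]], Q = [[1], [2]].
Insert 1: 1 bumps 4 from row 1; 4 bumps 6 from row 2; 6 starts row 3. P = [[1], [4], [6]], Q = [[1], [2], [3]].
Insert 2: appended to row 1. P = [[1, 2], [4], [6]], Q = [[1, 4], [2], [3]].
Insert 5: appended to row 1. P = [[1, 2, 5], [4], [6]], Q = [[1, 4, 5], [2], [3]].
Insert 3: 3 bumps 5 from row 1; 5 appends to row 2. P = [[1, 2, 3], [4, 5], [6]], Q = [[1, 4, 5], [2, 6], [3]].

So P = [[1, 2, 3], [4, 5], [6]], Q = [[1, 4, 5], [2, 6], [3]].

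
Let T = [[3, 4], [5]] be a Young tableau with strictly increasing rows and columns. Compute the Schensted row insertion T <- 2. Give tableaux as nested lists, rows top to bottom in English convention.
In row 1, 2 replaces 3 (the leftmost entry greater than 2); 3 is bumped to row 2. In row 2, 3 replaces 5 (the leftmost entry greater than 3); 5 is bumped to row 3. 5 starts a new row 3. The new tableau is [[2, 4], [3], [5]].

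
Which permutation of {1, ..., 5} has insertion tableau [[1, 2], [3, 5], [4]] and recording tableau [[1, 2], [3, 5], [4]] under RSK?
4 5 3 1 2

Reverse RSK: for i = n, n-1, ..., 1, locate i in Q, remove the corresponding corner cell from P, and reverse-bump its entry up through P; the value ejected from row 1 is w(i).

So w = 4 5 3 1 2.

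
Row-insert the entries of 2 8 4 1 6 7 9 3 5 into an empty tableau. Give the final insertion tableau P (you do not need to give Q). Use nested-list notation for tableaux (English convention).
Insert 2: appended to row 1. P = [[2]].
Insert 8: appended to row 1. P = [[2, 8]].
Insert 4: 4 bumps 8 from row 1; 8 starts row 2. P = [[2, 4], [8]].
Insert 1: 1 bumps 2 from row 1; 2 bumps 8 from row 2; 8 starts row 3. P = [[1, 4], [2], [8]].
Insert 6: appended to row 1. P = [[1, 4, 6], [2], [8]].
Insert 7: appended to row 1. P = [[1, 4, 6, 7], [2], [8]].
Insert 9: appended to row 1. P = [[1, 4, 6, 7, 9], [2], [8]].
Insert 3: 3 bumps 4 from row 1; 4 appends to row 2. P = [[1, 3, 6, 7, 9], [2, 4], [8]].
Insert 5: 5 bumps 6 from row 1; 6 appends to row 2. P = [[1, 3, 5, 7, 9], [2, 4, 6], [8]].

So P = [[1, 3, 5, 7, 9], [2, 4, 6], [8]].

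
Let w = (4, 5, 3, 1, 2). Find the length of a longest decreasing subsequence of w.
3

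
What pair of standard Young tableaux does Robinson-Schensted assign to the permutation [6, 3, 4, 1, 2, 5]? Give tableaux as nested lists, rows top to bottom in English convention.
P = [[1, 2, 5], [3, 4], [6]], Q = [[1, 3, 6], [2, 5], [4]]

Insert each entry of the permutation into P by Schensted row insertion, recording in Q the position of each new cell.

Insert 6: appended to row 1. P = [[6]].
Insert 3: 3 bumps 6 from row 1; 6 starts row 2. P = [[3], [6]].
Insert 4: appended to row 1. P = [[3, 4], [6]].
Insert 1: 1 bumps 3 from row 1; 3 bumps 6 from row 2; 6 starts row 3. P = [[1, 4], [3], [6]].
Insert 2: 2 bumps 4 from row 1; 4 appends to row 2. P = [[1, 2], [3, 4], [6]].
Insert 5: appended to row 1. P = [[1, 2, 5], [3, 4], [6]].

So P = [[1, 2, 5], [3, 4], [6]], Q = [[1, 3, 6], [2, 5], [4]].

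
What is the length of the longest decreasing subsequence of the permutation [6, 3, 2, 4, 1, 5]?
4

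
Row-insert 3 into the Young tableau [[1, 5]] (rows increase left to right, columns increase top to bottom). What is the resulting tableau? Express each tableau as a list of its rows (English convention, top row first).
[[1, 3], [5]]

In row 1, 3 replaces 5 (the leftmost entry greater than 3); 5 is bumped to row 2. 5 starts a new row 2. The new tableau is [[1, 3], [5]].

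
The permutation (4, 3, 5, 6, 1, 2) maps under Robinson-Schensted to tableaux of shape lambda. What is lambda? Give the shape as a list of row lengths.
Row-insert each entry into an empty tableau.

After inserting 4: P = [[4]].
After inserting 3: P = [[3], [4]].
After inserting 5: P = [[3, 5], [4]].
After inserting 6: P = [[3, 5, 6], [4]].
After inserting 1: P = [[1, 5, 6], [3], [4]].
After inserting 2: P = [[1, 2, 6], [3, 5], [4]].

The final insertion tableau P = [[1, 2, 6], [3, 5], [4]] has shape [3, 2, 1].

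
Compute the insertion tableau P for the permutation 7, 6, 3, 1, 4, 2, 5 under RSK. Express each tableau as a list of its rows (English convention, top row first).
Insert 7: appended to row 1. P = [[7]].
Insert 6: 6 bumps 7 from row 1; 7 starts row 2. P = [[6], [7]].
Insert 3: 3 bumps 6 from row 1; 6 bumps 7 from row 2; 7 starts row 3. P = [[3], [6], [7]].
Insert 1: 1 bumps 3 from row 1; 3 bumps 6 from row 2; 6 bumps 7 from row 3; 7 starts row 4. P = [[1], [3], [6], [7]].
Insert 4: appended to row 1. P = [[1, 4], [3], [6], [7]].
Insert 2: 2 bumps 4 from row 1; 4 appends to row 2. P = [[1, 2], [3, 4], [6], [7]].
Insert 5: appended to row 1. P = [[1, 2, 5], [3, 4], [6], [7]].

So P = [[1, 2, 5], [3, 4], [6], [7]].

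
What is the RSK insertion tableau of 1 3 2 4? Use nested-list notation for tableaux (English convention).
P = [[1, 2, 4], [3]]

Insert 1: appended to row 1. P = [[1]].
Insert 3: appended to row 1. P = [[1, 3]].
Insert 2: 2 bumps 3 from row 1; 3 starts row 2. P = [[1, 2], [3]].
Insert 4: appended to row 1. P = [[1, 2, 4], [3]].

So P = [[1, 2, 4], [3]].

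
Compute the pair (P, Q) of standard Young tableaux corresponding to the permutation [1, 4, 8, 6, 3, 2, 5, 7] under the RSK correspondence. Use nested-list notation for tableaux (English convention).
Insert each entry of the permutation into P by Schensted row insertion, recording in Q the position of each new cell.

After inserting 1: P = [[1]].
After inserting 4: P = [[1, 4]].
After inserting 8: P = [[1, 4, 8]].
After inserting 6: P = [[1, 4, 6], [8]].
After inserting 3: P = [[1, 3, 6], [4], [8]].
After inserting 2: P = [[1, 2, 6], [3], [4], [8]].
After inserting 5: P = [[1, 2, 5], [3, 6], [4], [8]].
After inserting 7: P = [[1, 2, 5, 7], [3, 6], [4], [8]].

So P = [[1, 2, 5, 7], [3, 6], [4], [8]], Q = [[1, 2, 3, 8], [4, 7], [5], [6]].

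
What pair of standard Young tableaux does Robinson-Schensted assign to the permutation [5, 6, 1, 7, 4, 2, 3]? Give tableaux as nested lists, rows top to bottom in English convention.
Insert each entry of the permutation into P by Schensted row insertion, recording in Q the position of each new cell.

Insert 5: appended to row 1. P = [[5]], Q = [[1]].
Insert 6: appended to row 1. P = [[5, 6]], Q = [[1, 2]].
Insert 1: 1 bumps 5 from row 1; 5 starts row 2. P = [[1, 6], [5]], Q = [[1, 2], [3]].
Insert 7: appended to row 1. P = [[1, 6, 7], [5]], Q = [[1, 2, 4], [3]].
Insert 4: 4 bumps 6 from row 1; 6 appends to row 2. P = [[1, 4, 7], [5, 6]], Q = [[1, 2, 4], [3, 5]].
Insert 2: 2 bumps 4 from row 1; 4 bumps 5 from row 2; 5 starts row 3. P = [[1, 2, 7], [4, 6], [5]], Q = [[1, 2, 4], [3, 5], [6]].
Insert 3: 3 bumps 7 from row 1; 7 appends to row 2. P = [[1, 2, 3], [4, 6, 7], [5]], Q = [[1, 2, 4], [3, 5, 7], [6]].

So P = [[1, 2, 3], [4, 6, 7], [5]], Q = [[1, 2, 4], [3, 5, 7], [6]].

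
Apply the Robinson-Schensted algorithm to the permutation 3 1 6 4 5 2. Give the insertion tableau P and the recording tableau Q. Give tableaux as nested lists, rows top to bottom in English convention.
Insert each entry of the permutation into P by Schensted row insertion, recording in Q the position of each new cell.

Insert 3: appended to row 1. P = [[3]].
Insert 1: 1 bumps 3 from row 1; 3 starts row 2. P = [[1], [3]].
Insert 6: appended to row 1. P = [[1, 6], [3]].
Insert 4: 4 bumps 6 from row 1; 6 appends to row 2. P = [[1, 4], [3, 6]].
Insert 5: appended to row 1. P = [[1, 4, 5], [3, 6]].
Insert 2: 2 bumps 4 from row 1; 4 bumps 6 from row 2; 6 starts row 3. P = [[1, 2, 5], [3, 4], [6]].

So P = [[1, 2, 5], [3, 4], [6]], Q = [[1, 3, 5], [2, 4], [6]].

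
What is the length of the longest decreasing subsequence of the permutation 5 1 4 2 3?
3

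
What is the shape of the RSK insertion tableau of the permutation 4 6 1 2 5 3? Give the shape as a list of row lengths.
[3, 2, 1]

Row-insert each entry into an empty tableau.

After inserting 4: P = [[4]].
After inserting 6: P = [[4, 6]].
After inserting 1: P = [[1, 6], [4]].
After inserting 2: P = [[1, 2], [4, 6]].
After inserting 5: P = [[1, 2, 5], [4, 6]].
After inserting 3: P = [[1, 2, 3], [4, 5], [6]].

The final insertion tableau P = [[1, 2, 3], [4, 5], [6]] has shape [3, 2, 1].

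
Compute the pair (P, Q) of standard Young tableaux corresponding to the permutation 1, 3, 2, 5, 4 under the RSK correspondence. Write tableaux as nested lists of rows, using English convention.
Insert each entry of the permutation into P by Schensted row insertion, recording in Q the position of each new cell.

Insert 1: appended to row 1. P = [[1]], Q = [[1]].
Insert 3: appended to row 1. P = [[1, 3]], Q = [[1, 2]].
Insert 2: 2 bumps 3 from row 1; 3 starts row 2. P = [[1, 2], [3]], Q = [[1, 2], [3]].
Insert 5: appended to row 1. P = [[1, 2, 5], [3]], Q = [[1, 2, 4], [3]].
Insert 4: 4 bumps 5 from row 1; 5 appends to row 2. P = [[1, 2, 4], [3, 5]], Q = [[1, 2, 4], [3, 5]].

So P = [[1, 2, 4], [3, 5]], Q = [[1, 2, 4], [3, 5]].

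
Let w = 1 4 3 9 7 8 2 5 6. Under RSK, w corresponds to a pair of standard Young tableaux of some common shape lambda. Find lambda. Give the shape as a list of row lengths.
RSK row insertion gives P = [[1, 2, 5, 6], [3, 7, 8], [4, 9]], which has shape [4, 3, 2].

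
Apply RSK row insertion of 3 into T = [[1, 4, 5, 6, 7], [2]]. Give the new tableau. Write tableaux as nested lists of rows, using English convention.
In row 1, 3 replaces 4 (the leftmost entry greater than 3); 4 is bumped to row 2. 4 is appended to row 2. The new tableau is [[1, 3, 5, 6, 7], [2, 4]].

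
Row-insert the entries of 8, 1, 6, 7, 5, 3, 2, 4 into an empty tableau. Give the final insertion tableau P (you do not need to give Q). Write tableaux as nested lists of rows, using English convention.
After inserting 8: P = [[8]].
After inserting 1: P = [[1], [8]].
After inserting 6: P = [[1, 6], [8]].
After inserting 7: P = [[1, 6, 7], [8]].
After inserting 5: P = [[1, 5, 7], [6], [8]].
After inserting 3: P = [[1, 3, 7], [5], [6], [8]].
After inserting 2: P = [[1, 2, 7], [3], [5], [6], [8]].
After inserting 4: P = [[1, 2, 4], [3, 7], [5], [6], [8]].

So P = [[1, 2, 4], [3, 7], [5], [6], [8]].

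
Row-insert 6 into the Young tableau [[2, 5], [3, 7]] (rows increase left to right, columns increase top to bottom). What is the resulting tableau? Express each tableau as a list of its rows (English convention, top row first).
[[2, 5, 6], [3, 7]]

6 is larger than every entry of row 1, so it is appended to row 1. The new tableau is [[2, 5, 6], [3, 7]].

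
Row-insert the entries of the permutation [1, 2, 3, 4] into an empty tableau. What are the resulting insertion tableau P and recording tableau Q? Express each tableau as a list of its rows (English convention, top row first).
P = [[1, 2, 3, 4]], Q = [[1, 2, 3, 4]]

Insert each entry of the permutation into P by Schensted row insertion, recording in Q the position of each new cell.

Insert 1: appended to row 1. P = [[1]].
Insert 2: appended to row 1. P = [[1, 2]].
Insert 3: appended to row 1. P = [[1, 2, 3]].
Insert 4: appended to row 1. P = [[1, 2, 3, 4]].

So P = [[1, 2, 3, 4]], Q = [[1, 2, 3, 4]].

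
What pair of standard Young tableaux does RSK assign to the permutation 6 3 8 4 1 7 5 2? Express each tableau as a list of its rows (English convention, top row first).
Insert each entry of the permutation into P by Schensted row insertion, recording in Q the position of each new cell.

Insert 6: appended to row 1. P = [[6]].
Insert 3: 3 bumps 6 from row 1; 6 starts row 2. P = [[3], [6]].
Insert 8: appended to row 1. P = [[3, 8], [6]].
Insert 4: 4 bumps 8 from row 1; 8 appends to row 2. P = [[3, 4], [6, 8]].
Insert 1: 1 bumps 3 from row 1; 3 bumps 6 from row 2; 6 starts row 3. P = [[1, 4], [3, 8], [6]].
Insert 7: appended to row 1. P = [[1, 4, 7], [3, 8], [6]].
Insert 5: 5 bumps 7 from row 1; 7 bumps 8 from row 2; 8 appends to row 3. P = [[1, 4, 5], [3, 7], [6, 8]].
Insert 2: 2 bumps 4 from row 1; 4 bumps 7 from row 2; 7 bumps 8 from row 3; 8 starts row 4. P = [[1, 2, 5], [3, 4], [6, 7], [8]].

So P = [[1, 2, 5], [3, 4], [6, 7], [8]], Q = [[1, 3, 6], [2, 4], [5, 7], [8]].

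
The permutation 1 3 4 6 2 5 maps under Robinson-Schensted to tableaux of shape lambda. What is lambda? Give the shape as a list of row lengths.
RSK row insertion gives P = [[1, 2, 4, 5], [3, 6]], which has shape [4, 2].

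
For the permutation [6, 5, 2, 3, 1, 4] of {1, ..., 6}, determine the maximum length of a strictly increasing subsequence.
3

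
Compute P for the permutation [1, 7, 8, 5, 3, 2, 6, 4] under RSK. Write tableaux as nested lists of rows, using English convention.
P = [[1, 2, 4], [3, 6], [5, 8], [7]]

Insert 1: appended to row 1. P = [[1]].
Insert 7: appended to row 1. P = [[1, 7]].
Insert 8: appended to row 1. P = [[1, 7, 8]].
Insert 5: 5 bumps 7 from row 1; 7 starts row 2. P = [[1, 5, 8], [7]].
Insert 3: 3 bumps 5 from row 1; 5 bumps 7 from row 2; 7 starts row 3. P = [[1, 3, 8], [5], [7]].
Insert 2: 2 bumps 3 from row 1; 3 bumps 5 from row 2; 5 bumps 7 from row 3; 7 starts row 4. P = [[1, 2, 8], [3], [5], [7]].
Insert 6: 6 bumps 8 from row 1; 8 appends to row 2. P = [[1, 2, 6], [3, 8], [5], [7]].
Insert 4: 4 bumps 6 from row 1; 6 bumps 8 from row 2; 8 appends to row 3. P = [[1, 2, 4], [3, 6], [5, 8], [7]].

So P = [[1, 2, 4], [3, 6], [5, 8], [7]].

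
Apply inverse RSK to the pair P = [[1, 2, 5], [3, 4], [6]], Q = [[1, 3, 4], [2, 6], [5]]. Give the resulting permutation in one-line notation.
6 3 4 5 1 2

Reverse the RSK construction: for i from n down to 1, find the cell of Q containing i, remove the entry at that cell from P, and reverse-bump it up through P; the value ejected from row 1 is w(i).

Step i=6: Q has 6 at row 2, column 2; remove 4 from row 2 of P and reverse-bump: 4 enters row 1 and ejects 2. So w(6) = 2. P is now [[1, 4, 5], [3], [6]].
Step i=5: Q has 5 at row 3, column 1; remove 6 from row 3 of P and reverse-bump: 6 enters row 2 and ejects 3; 3 enters row 1 and ejects 1. So w(5) = 1. P is now [[3, 4, 5], [6]].
Step i=4: Q has 4 at row 1, column 3; remove that cell from P, ejecting 5. So w(4) = 5. P is now [[3, 4], [6]].
Step i=3: Q has 3 at row 1, column 2; remove that cell from P, ejecting 4. So w(3) = 4. P is now [[3], [6]].
Step i=2: Q has 2 at row 2, column 1; remove 6 from row 2 of P and reverse-bump: 6 enters row 1 and ejects 3. So w(2) = 3. P is now [[6]].
Step i=1: Q has 1 at row 1, column 1; remove that cell from P, ejecting 6. So w(1) = 6. P is now [].

So w = 6 3 4 5 1 2.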